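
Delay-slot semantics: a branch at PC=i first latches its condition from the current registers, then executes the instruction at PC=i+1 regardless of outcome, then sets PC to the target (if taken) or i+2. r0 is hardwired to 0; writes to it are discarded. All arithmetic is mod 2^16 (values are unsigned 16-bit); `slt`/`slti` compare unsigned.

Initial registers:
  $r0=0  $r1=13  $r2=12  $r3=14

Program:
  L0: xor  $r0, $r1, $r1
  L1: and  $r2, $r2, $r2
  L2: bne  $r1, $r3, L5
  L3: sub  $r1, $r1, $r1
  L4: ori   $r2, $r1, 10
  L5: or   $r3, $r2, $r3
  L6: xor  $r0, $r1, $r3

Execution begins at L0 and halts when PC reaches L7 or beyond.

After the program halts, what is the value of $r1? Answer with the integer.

#0 xor  $r0, $r1, $r1 ; 0/13/12/14
#1 and  $r2, $r2, $r2 ; 0/13/12/14
#2 bne  $r1, $r3, L5 ; 0/13/12/14 ; →target
#3 sub  $r1, $r1, $r1 ; 0/0/12/14
#5 or   $r3, $r2, $r3 ; 0/0/12/14
#6 xor  $r0, $r1, $r3 ; 0/0/12/14

0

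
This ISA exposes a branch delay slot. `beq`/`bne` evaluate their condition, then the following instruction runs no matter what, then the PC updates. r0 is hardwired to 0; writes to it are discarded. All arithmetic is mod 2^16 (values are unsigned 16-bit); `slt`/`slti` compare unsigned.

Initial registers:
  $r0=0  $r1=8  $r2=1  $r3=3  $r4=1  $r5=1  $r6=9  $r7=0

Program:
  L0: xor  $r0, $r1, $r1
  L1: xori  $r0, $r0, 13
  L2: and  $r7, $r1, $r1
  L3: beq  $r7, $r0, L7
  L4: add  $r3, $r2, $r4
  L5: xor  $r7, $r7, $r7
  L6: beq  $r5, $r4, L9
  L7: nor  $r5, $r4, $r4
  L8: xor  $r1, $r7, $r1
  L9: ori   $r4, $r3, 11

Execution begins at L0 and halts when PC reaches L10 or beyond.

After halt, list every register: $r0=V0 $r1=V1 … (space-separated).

#0 xor  $r0, $r1, $r1 ; 0/8/1/3/1/1/9/0
#1 xori  $r0, $r0, 13 ; 0/8/1/3/1/1/9/0
#2 and  $r7, $r1, $r1 ; 0/8/1/3/1/1/9/8
#3 beq  $r7, $r0, L7 ; 0/8/1/3/1/1/9/8 ; →fallthru
#4 add  $r3, $r2, $r4 ; 0/8/1/2/1/1/9/8
#5 xor  $r7, $r7, $r7 ; 0/8/1/2/1/1/9/0
#6 beq  $r5, $r4, L9 ; 0/8/1/2/1/1/9/0 ; →target
#7 nor  $r5, $r4, $r4 ; 0/8/1/2/1/65534/9/0
#9 ori   $r4, $r3, 11 ; 0/8/1/2/11/65534/9/0

$r0=0 $r1=8 $r2=1 $r3=2 $r4=11 $r5=65534 $r6=9 $r7=0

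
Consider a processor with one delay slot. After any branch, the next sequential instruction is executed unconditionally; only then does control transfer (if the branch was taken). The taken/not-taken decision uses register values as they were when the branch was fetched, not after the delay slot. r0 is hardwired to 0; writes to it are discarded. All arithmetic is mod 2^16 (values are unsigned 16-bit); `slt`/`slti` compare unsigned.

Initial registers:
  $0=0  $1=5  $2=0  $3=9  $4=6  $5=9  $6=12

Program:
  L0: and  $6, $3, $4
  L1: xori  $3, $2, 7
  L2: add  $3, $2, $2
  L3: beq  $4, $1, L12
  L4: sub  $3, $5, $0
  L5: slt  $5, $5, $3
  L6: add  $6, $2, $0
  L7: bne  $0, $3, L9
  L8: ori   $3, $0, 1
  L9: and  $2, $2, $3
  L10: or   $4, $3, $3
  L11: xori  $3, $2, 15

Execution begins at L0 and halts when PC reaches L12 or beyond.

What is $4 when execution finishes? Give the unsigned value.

1

#0 and  $6, $3, $4 ; 0/5/0/9/6/9/0
#1 xori  $3, $2, 7 ; 0/5/0/7/6/9/0
#2 add  $3, $2, $2 ; 0/5/0/0/6/9/0
#3 beq  $4, $1, L12 ; 0/5/0/0/6/9/0 ; →fallthru
#4 sub  $3, $5, $0 ; 0/5/0/9/6/9/0
#5 slt  $5, $5, $3 ; 0/5/0/9/6/0/0
#6 add  $6, $2, $0 ; 0/5/0/9/6/0/0
#7 bne  $0, $3, L9 ; 0/5/0/9/6/0/0 ; →target
#8 ori   $3, $0, 1 ; 0/5/0/1/6/0/0
#9 and  $2, $2, $3 ; 0/5/0/1/6/0/0
#10 or   $4, $3, $3 ; 0/5/0/1/1/0/0
#11 xori  $3, $2, 15 ; 0/5/0/15/1/0/0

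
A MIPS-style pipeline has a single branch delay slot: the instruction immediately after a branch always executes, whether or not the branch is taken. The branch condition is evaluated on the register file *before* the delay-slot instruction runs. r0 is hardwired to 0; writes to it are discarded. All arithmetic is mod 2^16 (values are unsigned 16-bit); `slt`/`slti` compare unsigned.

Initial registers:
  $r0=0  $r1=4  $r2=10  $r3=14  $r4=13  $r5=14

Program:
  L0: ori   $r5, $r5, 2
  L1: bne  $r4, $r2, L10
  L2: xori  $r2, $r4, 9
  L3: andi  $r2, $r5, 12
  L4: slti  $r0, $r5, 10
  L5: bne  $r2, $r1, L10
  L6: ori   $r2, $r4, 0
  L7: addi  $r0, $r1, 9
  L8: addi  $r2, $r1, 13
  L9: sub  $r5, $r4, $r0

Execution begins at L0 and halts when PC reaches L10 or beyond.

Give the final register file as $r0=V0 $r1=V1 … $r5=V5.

$r0=0 $r1=4 $r2=4 $r3=14 $r4=13 $r5=14

  step pc=0: ori   $r5, $r5, 2  regs=(0,4,10,14,13,14)
  step pc=1: bne  $r4, $r2, L10  cond=T  regs=(0,4,10,14,13,14)
  step pc=2: xori  $r2, $r4, 9  regs=(0,4,4,14,13,14)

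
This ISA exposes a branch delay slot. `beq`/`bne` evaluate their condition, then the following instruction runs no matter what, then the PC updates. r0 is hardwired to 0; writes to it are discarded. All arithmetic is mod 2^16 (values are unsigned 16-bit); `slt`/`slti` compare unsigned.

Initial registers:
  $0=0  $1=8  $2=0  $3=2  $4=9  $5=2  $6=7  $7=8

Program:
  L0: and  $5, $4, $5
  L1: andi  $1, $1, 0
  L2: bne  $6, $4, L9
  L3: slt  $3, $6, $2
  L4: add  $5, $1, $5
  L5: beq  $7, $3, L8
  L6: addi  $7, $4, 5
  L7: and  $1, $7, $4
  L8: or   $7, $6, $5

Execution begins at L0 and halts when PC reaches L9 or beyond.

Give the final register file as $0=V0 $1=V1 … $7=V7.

$0=0 $1=0 $2=0 $3=0 $4=9 $5=0 $6=7 $7=8

  step pc=0: and  $5, $4, $5  regs=(0,8,0,2,9,0,7,8)
  step pc=1: andi  $1, $1, 0  regs=(0,0,0,2,9,0,7,8)
  step pc=2: bne  $6, $4, L9  cond=T  regs=(0,0,0,2,9,0,7,8)
  step pc=3: slt  $3, $6, $2  regs=(0,0,0,0,9,0,7,8)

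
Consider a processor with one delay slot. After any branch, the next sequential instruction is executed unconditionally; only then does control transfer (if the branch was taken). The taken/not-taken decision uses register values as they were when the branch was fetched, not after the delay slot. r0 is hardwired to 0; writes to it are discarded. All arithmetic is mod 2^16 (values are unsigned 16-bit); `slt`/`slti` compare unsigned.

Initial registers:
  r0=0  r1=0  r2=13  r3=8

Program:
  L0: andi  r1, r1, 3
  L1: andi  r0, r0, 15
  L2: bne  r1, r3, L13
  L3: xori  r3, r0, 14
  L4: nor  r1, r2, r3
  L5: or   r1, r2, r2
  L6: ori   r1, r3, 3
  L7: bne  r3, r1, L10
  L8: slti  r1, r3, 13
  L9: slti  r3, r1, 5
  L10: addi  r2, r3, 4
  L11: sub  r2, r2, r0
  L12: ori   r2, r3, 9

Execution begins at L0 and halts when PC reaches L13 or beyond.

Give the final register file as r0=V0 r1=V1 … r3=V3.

[0] andi  r1, r1, 3  →  {r0:0, r1:0, r2:13, r3:8}
[1] andi  r0, r0, 15  →  {r0:0, r1:0, r2:13, r3:8}
[2] bne  r1, r3, L13  →  {r0:0, r1:0, r2:13, r3:8}  ⟨branch taken⟩
[3] xori  r3, r0, 14  →  {r0:0, r1:0, r2:13, r3:14}

r0=0 r1=0 r2=13 r3=14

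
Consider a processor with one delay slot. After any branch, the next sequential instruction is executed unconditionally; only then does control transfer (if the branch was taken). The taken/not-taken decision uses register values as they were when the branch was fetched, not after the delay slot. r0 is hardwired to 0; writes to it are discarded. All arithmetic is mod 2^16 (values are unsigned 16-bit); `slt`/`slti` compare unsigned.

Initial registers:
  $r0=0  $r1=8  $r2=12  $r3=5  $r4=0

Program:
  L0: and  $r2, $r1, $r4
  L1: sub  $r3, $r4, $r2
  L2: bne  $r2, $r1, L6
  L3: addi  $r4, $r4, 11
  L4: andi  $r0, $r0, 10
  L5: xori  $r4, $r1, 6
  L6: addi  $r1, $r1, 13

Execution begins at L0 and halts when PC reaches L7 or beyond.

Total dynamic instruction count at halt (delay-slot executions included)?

5

PC=0  and  $r2, $r1, $r4     | $r0=0 $r1=8 $r2=0 $r3=5 $r4=0
PC=1  sub  $r3, $r4, $r2     | $r0=0 $r1=8 $r2=0 $r3=0 $r4=0
PC=2  bne  $r2, $r1, L6      | $r0=0 $r1=8 $r2=0 $r3=0 $r4=0  [TAKEN]
PC=3  addi  $r4, $r4, 11     | $r0=0 $r1=8 $r2=0 $r3=0 $r4=11
PC=6  addi  $r1, $r1, 13     | $r0=0 $r1=21 $r2=0 $r3=0 $r4=11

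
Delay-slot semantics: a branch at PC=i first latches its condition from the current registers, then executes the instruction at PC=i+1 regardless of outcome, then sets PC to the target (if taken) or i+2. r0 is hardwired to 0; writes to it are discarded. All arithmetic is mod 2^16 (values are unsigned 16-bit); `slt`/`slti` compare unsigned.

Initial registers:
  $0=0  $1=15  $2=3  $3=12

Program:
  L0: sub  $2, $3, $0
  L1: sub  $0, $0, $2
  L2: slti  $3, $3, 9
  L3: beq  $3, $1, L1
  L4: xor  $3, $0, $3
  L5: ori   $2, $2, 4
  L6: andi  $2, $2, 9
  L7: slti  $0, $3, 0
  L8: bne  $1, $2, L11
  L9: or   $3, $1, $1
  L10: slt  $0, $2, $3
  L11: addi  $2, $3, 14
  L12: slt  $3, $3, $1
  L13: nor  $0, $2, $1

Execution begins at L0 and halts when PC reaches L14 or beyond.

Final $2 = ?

29

  step pc=0: sub  $2, $3, $0  regs=(0,15,12,12)
  step pc=1: sub  $0, $0, $2  regs=(0,15,12,12)
  step pc=2: slti  $3, $3, 9  regs=(0,15,12,0)
  step pc=3: beq  $3, $1, L1  cond=F  regs=(0,15,12,0)
  step pc=4: xor  $3, $0, $3  regs=(0,15,12,0)
  step pc=5: ori   $2, $2, 4  regs=(0,15,12,0)
  step pc=6: andi  $2, $2, 9  regs=(0,15,8,0)
  step pc=7: slti  $0, $3, 0  regs=(0,15,8,0)
  step pc=8: bne  $1, $2, L11  cond=T  regs=(0,15,8,0)
  step pc=9: or   $3, $1, $1  regs=(0,15,8,15)
  step pc=11: addi  $2, $3, 14  regs=(0,15,29,15)
  step pc=12: slt  $3, $3, $1  regs=(0,15,29,0)
  step pc=13: nor  $0, $2, $1  regs=(0,15,29,0)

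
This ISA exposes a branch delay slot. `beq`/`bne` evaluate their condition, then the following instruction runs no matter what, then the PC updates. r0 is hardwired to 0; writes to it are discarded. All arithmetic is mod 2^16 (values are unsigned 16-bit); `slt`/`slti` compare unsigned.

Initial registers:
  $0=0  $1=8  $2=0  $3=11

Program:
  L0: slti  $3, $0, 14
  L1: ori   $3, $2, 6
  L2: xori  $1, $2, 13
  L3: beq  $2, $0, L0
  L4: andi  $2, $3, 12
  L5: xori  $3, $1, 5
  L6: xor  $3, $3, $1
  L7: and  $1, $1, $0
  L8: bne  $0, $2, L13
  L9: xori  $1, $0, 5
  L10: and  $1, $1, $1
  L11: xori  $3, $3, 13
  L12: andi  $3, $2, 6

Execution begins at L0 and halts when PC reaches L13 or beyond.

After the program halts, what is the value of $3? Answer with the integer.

5

#0 slti  $3, $0, 14 ; 0/8/0/1
#1 ori   $3, $2, 6 ; 0/8/0/6
#2 xori  $1, $2, 13 ; 0/13/0/6
#3 beq  $2, $0, L0 ; 0/13/0/6 ; →target
#4 andi  $2, $3, 12 ; 0/13/4/6
#0 slti  $3, $0, 14 ; 0/13/4/1
#1 ori   $3, $2, 6 ; 0/13/4/6
#2 xori  $1, $2, 13 ; 0/9/4/6
#3 beq  $2, $0, L0 ; 0/9/4/6 ; →fallthru
#4 andi  $2, $3, 12 ; 0/9/4/6
#5 xori  $3, $1, 5 ; 0/9/4/12
#6 xor  $3, $3, $1 ; 0/9/4/5
#7 and  $1, $1, $0 ; 0/0/4/5
#8 bne  $0, $2, L13 ; 0/0/4/5 ; →target
#9 xori  $1, $0, 5 ; 0/5/4/5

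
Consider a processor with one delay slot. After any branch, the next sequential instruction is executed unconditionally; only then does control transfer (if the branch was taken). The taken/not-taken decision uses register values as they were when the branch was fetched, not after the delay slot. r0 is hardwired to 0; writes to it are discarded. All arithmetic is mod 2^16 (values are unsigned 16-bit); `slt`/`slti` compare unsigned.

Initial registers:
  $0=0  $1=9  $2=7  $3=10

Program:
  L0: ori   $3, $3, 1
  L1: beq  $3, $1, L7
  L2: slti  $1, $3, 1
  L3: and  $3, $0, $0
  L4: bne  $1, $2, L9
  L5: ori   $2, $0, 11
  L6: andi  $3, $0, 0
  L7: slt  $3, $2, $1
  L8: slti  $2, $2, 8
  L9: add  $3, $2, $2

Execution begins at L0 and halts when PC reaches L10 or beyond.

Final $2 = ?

11

#0 ori   $3, $3, 1 ; 0/9/7/11
#1 beq  $3, $1, L7 ; 0/9/7/11 ; →fallthru
#2 slti  $1, $3, 1 ; 0/0/7/11
#3 and  $3, $0, $0 ; 0/0/7/0
#4 bne  $1, $2, L9 ; 0/0/7/0 ; →target
#5 ori   $2, $0, 11 ; 0/0/11/0
#9 add  $3, $2, $2 ; 0/0/11/22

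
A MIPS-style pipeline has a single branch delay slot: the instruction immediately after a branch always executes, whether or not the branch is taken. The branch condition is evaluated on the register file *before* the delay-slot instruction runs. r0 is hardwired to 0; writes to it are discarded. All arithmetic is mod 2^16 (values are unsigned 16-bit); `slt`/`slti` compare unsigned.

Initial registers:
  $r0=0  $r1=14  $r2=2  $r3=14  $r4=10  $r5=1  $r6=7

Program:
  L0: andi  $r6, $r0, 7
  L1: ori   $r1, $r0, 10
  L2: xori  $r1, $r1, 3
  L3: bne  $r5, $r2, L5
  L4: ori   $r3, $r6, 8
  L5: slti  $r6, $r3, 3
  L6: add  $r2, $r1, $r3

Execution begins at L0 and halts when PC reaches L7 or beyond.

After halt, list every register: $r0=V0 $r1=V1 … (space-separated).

#0 andi  $r6, $r0, 7 ; 0/14/2/14/10/1/0
#1 ori   $r1, $r0, 10 ; 0/10/2/14/10/1/0
#2 xori  $r1, $r1, 3 ; 0/9/2/14/10/1/0
#3 bne  $r5, $r2, L5 ; 0/9/2/14/10/1/0 ; →target
#4 ori   $r3, $r6, 8 ; 0/9/2/8/10/1/0
#5 slti  $r6, $r3, 3 ; 0/9/2/8/10/1/0
#6 add  $r2, $r1, $r3 ; 0/9/17/8/10/1/0

$r0=0 $r1=9 $r2=17 $r3=8 $r4=10 $r5=1 $r6=0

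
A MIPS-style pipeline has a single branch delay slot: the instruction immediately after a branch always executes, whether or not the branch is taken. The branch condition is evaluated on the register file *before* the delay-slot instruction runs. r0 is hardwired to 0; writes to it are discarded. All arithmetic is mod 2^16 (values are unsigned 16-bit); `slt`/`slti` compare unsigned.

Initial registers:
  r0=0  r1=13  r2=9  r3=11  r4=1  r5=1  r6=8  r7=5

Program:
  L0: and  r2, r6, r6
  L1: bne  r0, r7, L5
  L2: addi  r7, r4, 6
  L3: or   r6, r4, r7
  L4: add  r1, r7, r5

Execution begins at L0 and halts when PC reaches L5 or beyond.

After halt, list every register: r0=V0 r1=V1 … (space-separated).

r0=0 r1=13 r2=8 r3=11 r4=1 r5=1 r6=8 r7=7

PC=0  and  r2, r6, r6        | r0=0 r1=13 r2=8 r3=11 r4=1 r5=1 r6=8 r7=5
PC=1  bne  r0, r7, L5        | r0=0 r1=13 r2=8 r3=11 r4=1 r5=1 r6=8 r7=5  [TAKEN]
PC=2  addi  r7, r4, 6        | r0=0 r1=13 r2=8 r3=11 r4=1 r5=1 r6=8 r7=7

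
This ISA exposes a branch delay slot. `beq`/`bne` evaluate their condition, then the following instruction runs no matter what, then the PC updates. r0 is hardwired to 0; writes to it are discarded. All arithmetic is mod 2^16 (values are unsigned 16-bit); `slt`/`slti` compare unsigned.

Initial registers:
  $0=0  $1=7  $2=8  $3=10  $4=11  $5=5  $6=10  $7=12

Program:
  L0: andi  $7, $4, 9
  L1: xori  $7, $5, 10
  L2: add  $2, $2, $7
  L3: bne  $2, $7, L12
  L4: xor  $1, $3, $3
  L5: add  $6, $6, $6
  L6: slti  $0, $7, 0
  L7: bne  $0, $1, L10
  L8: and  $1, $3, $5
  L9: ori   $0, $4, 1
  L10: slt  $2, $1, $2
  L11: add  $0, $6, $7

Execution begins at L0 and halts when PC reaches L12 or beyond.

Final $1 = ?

0

  step pc=0: andi  $7, $4, 9  regs=(0,7,8,10,11,5,10,9)
  step pc=1: xori  $7, $5, 10  regs=(0,7,8,10,11,5,10,15)
  step pc=2: add  $2, $2, $7  regs=(0,7,23,10,11,5,10,15)
  step pc=3: bne  $2, $7, L12  cond=T  regs=(0,7,23,10,11,5,10,15)
  step pc=4: xor  $1, $3, $3  regs=(0,0,23,10,11,5,10,15)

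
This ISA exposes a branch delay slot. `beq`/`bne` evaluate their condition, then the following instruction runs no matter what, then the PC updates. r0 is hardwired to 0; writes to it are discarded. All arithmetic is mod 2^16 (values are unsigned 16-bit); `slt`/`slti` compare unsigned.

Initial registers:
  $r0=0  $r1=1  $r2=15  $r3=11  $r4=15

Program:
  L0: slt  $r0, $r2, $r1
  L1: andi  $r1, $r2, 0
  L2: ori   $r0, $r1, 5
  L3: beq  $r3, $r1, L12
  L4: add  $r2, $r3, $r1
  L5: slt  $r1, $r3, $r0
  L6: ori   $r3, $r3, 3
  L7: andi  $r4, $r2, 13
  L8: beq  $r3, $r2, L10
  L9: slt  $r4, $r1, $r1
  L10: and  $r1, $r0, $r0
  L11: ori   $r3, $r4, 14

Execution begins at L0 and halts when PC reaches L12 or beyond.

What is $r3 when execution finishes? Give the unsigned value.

14

[0] slt  $r0, $r2, $r1  →  {$r0:0, $r1:1, $r2:15, $r3:11, $r4:15}
[1] andi  $r1, $r2, 0  →  {$r0:0, $r1:0, $r2:15, $r3:11, $r4:15}
[2] ori   $r0, $r1, 5  →  {$r0:0, $r1:0, $r2:15, $r3:11, $r4:15}
[3] beq  $r3, $r1, L12  →  {$r0:0, $r1:0, $r2:15, $r3:11, $r4:15}  ⟨branch fallthrough⟩
[4] add  $r2, $r3, $r1  →  {$r0:0, $r1:0, $r2:11, $r3:11, $r4:15}
[5] slt  $r1, $r3, $r0  →  {$r0:0, $r1:0, $r2:11, $r3:11, $r4:15}
[6] ori   $r3, $r3, 3  →  {$r0:0, $r1:0, $r2:11, $r3:11, $r4:15}
[7] andi  $r4, $r2, 13  →  {$r0:0, $r1:0, $r2:11, $r3:11, $r4:9}
[8] beq  $r3, $r2, L10  →  {$r0:0, $r1:0, $r2:11, $r3:11, $r4:9}  ⟨branch taken⟩
[9] slt  $r4, $r1, $r1  →  {$r0:0, $r1:0, $r2:11, $r3:11, $r4:0}
[10] and  $r1, $r0, $r0  →  {$r0:0, $r1:0, $r2:11, $r3:11, $r4:0}
[11] ori   $r3, $r4, 14  →  {$r0:0, $r1:0, $r2:11, $r3:14, $r4:0}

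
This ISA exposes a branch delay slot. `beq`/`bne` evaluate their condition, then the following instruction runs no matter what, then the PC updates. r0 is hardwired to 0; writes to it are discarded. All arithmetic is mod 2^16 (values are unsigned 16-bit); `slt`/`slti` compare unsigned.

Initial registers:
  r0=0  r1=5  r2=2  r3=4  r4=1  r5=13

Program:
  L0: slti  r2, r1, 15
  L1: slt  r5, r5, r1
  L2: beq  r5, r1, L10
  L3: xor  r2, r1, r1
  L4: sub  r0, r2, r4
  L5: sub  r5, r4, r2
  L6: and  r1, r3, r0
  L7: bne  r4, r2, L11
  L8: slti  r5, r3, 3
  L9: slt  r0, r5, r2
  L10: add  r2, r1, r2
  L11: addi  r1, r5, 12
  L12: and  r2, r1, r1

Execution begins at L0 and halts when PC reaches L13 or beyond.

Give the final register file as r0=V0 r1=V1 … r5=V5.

#0 slti  r2, r1, 15 ; 0/5/1/4/1/13
#1 slt  r5, r5, r1 ; 0/5/1/4/1/0
#2 beq  r5, r1, L10 ; 0/5/1/4/1/0 ; →fallthru
#3 xor  r2, r1, r1 ; 0/5/0/4/1/0
#4 sub  r0, r2, r4 ; 0/5/0/4/1/0
#5 sub  r5, r4, r2 ; 0/5/0/4/1/1
#6 and  r1, r3, r0 ; 0/0/0/4/1/1
#7 bne  r4, r2, L11 ; 0/0/0/4/1/1 ; →target
#8 slti  r5, r3, 3 ; 0/0/0/4/1/0
#11 addi  r1, r5, 12 ; 0/12/0/4/1/0
#12 and  r2, r1, r1 ; 0/12/12/4/1/0

r0=0 r1=12 r2=12 r3=4 r4=1 r5=0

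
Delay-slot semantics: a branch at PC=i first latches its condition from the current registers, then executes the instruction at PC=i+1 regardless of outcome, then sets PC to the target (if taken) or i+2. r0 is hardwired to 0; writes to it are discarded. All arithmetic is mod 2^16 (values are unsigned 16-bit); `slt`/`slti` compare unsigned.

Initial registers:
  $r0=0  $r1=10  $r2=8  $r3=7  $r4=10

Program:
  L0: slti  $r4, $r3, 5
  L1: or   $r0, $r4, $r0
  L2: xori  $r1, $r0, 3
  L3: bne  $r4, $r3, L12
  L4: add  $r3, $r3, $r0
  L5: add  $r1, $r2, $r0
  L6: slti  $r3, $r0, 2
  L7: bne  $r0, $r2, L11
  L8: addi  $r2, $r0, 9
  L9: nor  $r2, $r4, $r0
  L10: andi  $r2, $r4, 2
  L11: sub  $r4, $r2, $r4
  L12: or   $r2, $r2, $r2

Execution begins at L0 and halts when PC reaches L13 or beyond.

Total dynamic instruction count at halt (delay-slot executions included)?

  step pc=0: slti  $r4, $r3, 5  regs=(0,10,8,7,0)
  step pc=1: or   $r0, $r4, $r0  regs=(0,10,8,7,0)
  step pc=2: xori  $r1, $r0, 3  regs=(0,3,8,7,0)
  step pc=3: bne  $r4, $r3, L12  cond=T  regs=(0,3,8,7,0)
  step pc=4: add  $r3, $r3, $r0  regs=(0,3,8,7,0)
  step pc=12: or   $r2, $r2, $r2  regs=(0,3,8,7,0)

6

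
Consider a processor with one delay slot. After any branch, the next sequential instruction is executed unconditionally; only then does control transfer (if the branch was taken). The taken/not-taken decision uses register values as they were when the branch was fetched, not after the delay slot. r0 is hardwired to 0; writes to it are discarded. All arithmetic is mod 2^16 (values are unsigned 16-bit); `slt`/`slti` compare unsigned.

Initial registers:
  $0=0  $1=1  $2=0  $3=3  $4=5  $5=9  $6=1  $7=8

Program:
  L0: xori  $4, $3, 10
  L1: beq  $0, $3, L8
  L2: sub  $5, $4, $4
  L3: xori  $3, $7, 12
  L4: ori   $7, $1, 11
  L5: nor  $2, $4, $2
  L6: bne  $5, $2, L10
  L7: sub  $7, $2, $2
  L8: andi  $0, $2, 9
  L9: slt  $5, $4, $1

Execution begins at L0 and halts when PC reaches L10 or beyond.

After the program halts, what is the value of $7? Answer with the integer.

0

#0 xori  $4, $3, 10 ; 0/1/0/3/9/9/1/8
#1 beq  $0, $3, L8 ; 0/1/0/3/9/9/1/8 ; →fallthru
#2 sub  $5, $4, $4 ; 0/1/0/3/9/0/1/8
#3 xori  $3, $7, 12 ; 0/1/0/4/9/0/1/8
#4 ori   $7, $1, 11 ; 0/1/0/4/9/0/1/11
#5 nor  $2, $4, $2 ; 0/1/65526/4/9/0/1/11
#6 bne  $5, $2, L10 ; 0/1/65526/4/9/0/1/11 ; →target
#7 sub  $7, $2, $2 ; 0/1/65526/4/9/0/1/0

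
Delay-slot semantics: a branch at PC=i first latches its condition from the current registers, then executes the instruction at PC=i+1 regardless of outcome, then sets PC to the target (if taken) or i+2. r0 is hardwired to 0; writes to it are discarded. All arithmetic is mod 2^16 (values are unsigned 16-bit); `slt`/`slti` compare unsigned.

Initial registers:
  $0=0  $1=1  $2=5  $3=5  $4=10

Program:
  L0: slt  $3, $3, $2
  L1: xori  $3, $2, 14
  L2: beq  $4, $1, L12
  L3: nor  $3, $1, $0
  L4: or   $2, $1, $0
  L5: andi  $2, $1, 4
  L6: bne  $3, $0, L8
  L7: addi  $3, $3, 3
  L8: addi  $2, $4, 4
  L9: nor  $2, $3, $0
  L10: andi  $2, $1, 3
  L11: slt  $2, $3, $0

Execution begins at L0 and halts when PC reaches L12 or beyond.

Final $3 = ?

  step pc=0: slt  $3, $3, $2  regs=(0,1,5,0,10)
  step pc=1: xori  $3, $2, 14  regs=(0,1,5,11,10)
  step pc=2: beq  $4, $1, L12  cond=F  regs=(0,1,5,11,10)
  step pc=3: nor  $3, $1, $0  regs=(0,1,5,65534,10)
  step pc=4: or   $2, $1, $0  regs=(0,1,1,65534,10)
  step pc=5: andi  $2, $1, 4  regs=(0,1,0,65534,10)
  step pc=6: bne  $3, $0, L8  cond=T  regs=(0,1,0,65534,10)
  step pc=7: addi  $3, $3, 3  regs=(0,1,0,1,10)
  step pc=8: addi  $2, $4, 4  regs=(0,1,14,1,10)
  step pc=9: nor  $2, $3, $0  regs=(0,1,65534,1,10)
  step pc=10: andi  $2, $1, 3  regs=(0,1,1,1,10)
  step pc=11: slt  $2, $3, $0  regs=(0,1,0,1,10)

1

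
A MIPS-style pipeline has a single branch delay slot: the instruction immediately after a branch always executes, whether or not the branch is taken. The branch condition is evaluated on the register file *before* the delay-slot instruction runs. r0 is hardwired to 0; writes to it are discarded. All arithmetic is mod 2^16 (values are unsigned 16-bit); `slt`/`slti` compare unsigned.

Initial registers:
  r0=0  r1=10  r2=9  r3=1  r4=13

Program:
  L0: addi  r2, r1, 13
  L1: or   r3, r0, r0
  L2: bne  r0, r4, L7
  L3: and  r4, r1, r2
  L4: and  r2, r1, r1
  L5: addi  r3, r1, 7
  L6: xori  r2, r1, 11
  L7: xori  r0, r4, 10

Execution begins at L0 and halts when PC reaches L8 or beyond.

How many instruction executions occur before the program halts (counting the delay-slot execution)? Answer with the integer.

5

#0 addi  r2, r1, 13 ; 0/10/23/1/13
#1 or   r3, r0, r0 ; 0/10/23/0/13
#2 bne  r0, r4, L7 ; 0/10/23/0/13 ; →target
#3 and  r4, r1, r2 ; 0/10/23/0/2
#7 xori  r0, r4, 10 ; 0/10/23/0/2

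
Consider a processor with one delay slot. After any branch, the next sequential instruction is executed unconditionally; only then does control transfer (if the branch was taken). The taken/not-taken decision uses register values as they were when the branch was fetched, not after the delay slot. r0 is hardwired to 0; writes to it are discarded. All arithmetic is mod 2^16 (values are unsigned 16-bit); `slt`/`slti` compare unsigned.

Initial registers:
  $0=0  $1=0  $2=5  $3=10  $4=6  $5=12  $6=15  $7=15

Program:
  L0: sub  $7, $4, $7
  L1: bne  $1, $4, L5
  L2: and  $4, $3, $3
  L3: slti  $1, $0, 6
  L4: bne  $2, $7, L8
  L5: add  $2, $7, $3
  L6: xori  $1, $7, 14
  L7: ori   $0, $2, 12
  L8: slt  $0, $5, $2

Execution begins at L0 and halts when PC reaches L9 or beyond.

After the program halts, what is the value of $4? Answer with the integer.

PC=0  sub  $7, $4, $7        | $0=0 $1=0 $2=5 $3=10 $4=6 $5=12 $6=15 $7=65527
PC=1  bne  $1, $4, L5        | $0=0 $1=0 $2=5 $3=10 $4=6 $5=12 $6=15 $7=65527  [TAKEN]
PC=2  and  $4, $3, $3        | $0=0 $1=0 $2=5 $3=10 $4=10 $5=12 $6=15 $7=65527
PC=5  add  $2, $7, $3        | $0=0 $1=0 $2=1 $3=10 $4=10 $5=12 $6=15 $7=65527
PC=6  xori  $1, $7, 14       | $0=0 $1=65529 $2=1 $3=10 $4=10 $5=12 $6=15 $7=65527
PC=7  ori   $0, $2, 12       | $0=0 $1=65529 $2=1 $3=10 $4=10 $5=12 $6=15 $7=65527
PC=8  slt  $0, $5, $2        | $0=0 $1=65529 $2=1 $3=10 $4=10 $5=12 $6=15 $7=65527

10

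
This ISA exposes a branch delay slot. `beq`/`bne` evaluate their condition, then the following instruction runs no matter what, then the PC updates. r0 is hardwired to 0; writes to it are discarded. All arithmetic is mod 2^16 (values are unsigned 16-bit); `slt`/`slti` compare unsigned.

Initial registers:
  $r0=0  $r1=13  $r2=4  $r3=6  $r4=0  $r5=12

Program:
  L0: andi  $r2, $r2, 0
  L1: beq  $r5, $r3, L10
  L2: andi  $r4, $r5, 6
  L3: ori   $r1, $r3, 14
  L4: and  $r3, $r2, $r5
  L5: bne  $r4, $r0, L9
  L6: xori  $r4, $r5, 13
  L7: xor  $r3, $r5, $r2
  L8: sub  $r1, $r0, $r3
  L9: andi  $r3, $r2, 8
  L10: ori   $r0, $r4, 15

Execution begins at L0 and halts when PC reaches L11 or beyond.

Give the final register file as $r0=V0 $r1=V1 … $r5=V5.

#0 andi  $r2, $r2, 0 ; 0/13/0/6/0/12
#1 beq  $r5, $r3, L10 ; 0/13/0/6/0/12 ; →fallthru
#2 andi  $r4, $r5, 6 ; 0/13/0/6/4/12
#3 ori   $r1, $r3, 14 ; 0/14/0/6/4/12
#4 and  $r3, $r2, $r5 ; 0/14/0/0/4/12
#5 bne  $r4, $r0, L9 ; 0/14/0/0/4/12 ; →target
#6 xori  $r4, $r5, 13 ; 0/14/0/0/1/12
#9 andi  $r3, $r2, 8 ; 0/14/0/0/1/12
#10 ori   $r0, $r4, 15 ; 0/14/0/0/1/12

$r0=0 $r1=14 $r2=0 $r3=0 $r4=1 $r5=12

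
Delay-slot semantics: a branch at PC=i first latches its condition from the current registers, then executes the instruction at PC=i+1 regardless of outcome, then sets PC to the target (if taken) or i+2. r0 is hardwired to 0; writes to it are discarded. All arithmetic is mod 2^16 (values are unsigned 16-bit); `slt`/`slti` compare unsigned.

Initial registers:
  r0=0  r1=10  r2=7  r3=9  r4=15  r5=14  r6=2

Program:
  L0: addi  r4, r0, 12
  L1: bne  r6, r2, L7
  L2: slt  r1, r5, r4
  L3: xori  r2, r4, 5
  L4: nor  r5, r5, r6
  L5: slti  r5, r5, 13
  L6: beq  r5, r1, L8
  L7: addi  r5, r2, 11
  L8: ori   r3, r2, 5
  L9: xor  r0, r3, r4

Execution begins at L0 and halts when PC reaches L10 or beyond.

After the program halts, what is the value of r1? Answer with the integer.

PC=0  addi  r4, r0, 12       | r0=0 r1=10 r2=7 r3=9 r4=12 r5=14 r6=2
PC=1  bne  r6, r2, L7        | r0=0 r1=10 r2=7 r3=9 r4=12 r5=14 r6=2  [TAKEN]
PC=2  slt  r1, r5, r4        | r0=0 r1=0 r2=7 r3=9 r4=12 r5=14 r6=2
PC=7  addi  r5, r2, 11       | r0=0 r1=0 r2=7 r3=9 r4=12 r5=18 r6=2
PC=8  ori   r3, r2, 5        | r0=0 r1=0 r2=7 r3=7 r4=12 r5=18 r6=2
PC=9  xor  r0, r3, r4        | r0=0 r1=0 r2=7 r3=7 r4=12 r5=18 r6=2

0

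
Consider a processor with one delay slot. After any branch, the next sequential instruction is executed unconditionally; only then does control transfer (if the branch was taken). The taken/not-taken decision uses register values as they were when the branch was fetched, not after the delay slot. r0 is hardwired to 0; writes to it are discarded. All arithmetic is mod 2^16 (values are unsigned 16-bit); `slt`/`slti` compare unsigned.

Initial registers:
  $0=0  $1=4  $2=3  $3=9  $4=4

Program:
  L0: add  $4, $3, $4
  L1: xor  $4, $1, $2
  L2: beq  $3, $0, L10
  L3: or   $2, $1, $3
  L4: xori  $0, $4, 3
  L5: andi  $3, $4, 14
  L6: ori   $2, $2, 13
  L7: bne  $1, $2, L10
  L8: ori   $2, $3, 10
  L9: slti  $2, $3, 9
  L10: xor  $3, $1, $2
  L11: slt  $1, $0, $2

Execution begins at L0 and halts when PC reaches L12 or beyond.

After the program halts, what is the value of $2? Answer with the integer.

PC=0  add  $4, $3, $4        | $0=0 $1=4 $2=3 $3=9 $4=13
PC=1  xor  $4, $1, $2        | $0=0 $1=4 $2=3 $3=9 $4=7
PC=2  beq  $3, $0, L10       | $0=0 $1=4 $2=3 $3=9 $4=7  [not taken]
PC=3  or   $2, $1, $3        | $0=0 $1=4 $2=13 $3=9 $4=7
PC=4  xori  $0, $4, 3        | $0=0 $1=4 $2=13 $3=9 $4=7
PC=5  andi  $3, $4, 14       | $0=0 $1=4 $2=13 $3=6 $4=7
PC=6  ori   $2, $2, 13       | $0=0 $1=4 $2=13 $3=6 $4=7
PC=7  bne  $1, $2, L10       | $0=0 $1=4 $2=13 $3=6 $4=7  [TAKEN]
PC=8  ori   $2, $3, 10       | $0=0 $1=4 $2=14 $3=6 $4=7
PC=10 xor  $3, $1, $2        | $0=0 $1=4 $2=14 $3=10 $4=7
PC=11 slt  $1, $0, $2        | $0=0 $1=1 $2=14 $3=10 $4=7

14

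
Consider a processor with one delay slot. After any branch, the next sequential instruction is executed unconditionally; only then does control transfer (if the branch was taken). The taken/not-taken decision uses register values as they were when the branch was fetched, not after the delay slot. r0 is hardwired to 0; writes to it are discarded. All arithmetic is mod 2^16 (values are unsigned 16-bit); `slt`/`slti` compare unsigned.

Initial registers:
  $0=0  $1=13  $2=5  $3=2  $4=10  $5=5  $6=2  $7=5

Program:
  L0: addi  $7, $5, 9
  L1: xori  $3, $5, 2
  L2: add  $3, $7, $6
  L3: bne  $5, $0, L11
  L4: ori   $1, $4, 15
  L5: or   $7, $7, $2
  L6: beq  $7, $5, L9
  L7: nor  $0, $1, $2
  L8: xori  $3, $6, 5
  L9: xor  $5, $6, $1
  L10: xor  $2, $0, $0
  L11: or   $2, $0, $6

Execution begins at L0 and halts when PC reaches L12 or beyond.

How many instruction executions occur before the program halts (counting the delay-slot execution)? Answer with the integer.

  step pc=0: addi  $7, $5, 9  regs=(0,13,5,2,10,5,2,14)
  step pc=1: xori  $3, $5, 2  regs=(0,13,5,7,10,5,2,14)
  step pc=2: add  $3, $7, $6  regs=(0,13,5,16,10,5,2,14)
  step pc=3: bne  $5, $0, L11  cond=T  regs=(0,13,5,16,10,5,2,14)
  step pc=4: ori   $1, $4, 15  regs=(0,15,5,16,10,5,2,14)
  step pc=11: or   $2, $0, $6  regs=(0,15,2,16,10,5,2,14)

6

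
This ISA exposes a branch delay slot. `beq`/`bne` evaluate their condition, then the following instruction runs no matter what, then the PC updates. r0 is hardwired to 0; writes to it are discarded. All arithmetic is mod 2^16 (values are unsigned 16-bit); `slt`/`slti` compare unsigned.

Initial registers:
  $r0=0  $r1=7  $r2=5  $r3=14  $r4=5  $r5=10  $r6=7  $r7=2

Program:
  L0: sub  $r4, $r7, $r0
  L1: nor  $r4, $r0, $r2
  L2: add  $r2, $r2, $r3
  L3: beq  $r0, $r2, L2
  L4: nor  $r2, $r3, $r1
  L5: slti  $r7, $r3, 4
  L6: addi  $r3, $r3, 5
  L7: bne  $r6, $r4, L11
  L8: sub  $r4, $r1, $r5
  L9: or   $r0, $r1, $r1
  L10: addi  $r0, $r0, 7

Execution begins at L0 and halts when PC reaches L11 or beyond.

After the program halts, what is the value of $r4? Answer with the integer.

65533

[0] sub  $r4, $r7, $r0  →  {$r0:0, $r1:7, $r2:5, $r3:14, $r4:2, $r5:10, $r6:7, $r7:2}
[1] nor  $r4, $r0, $r2  →  {$r0:0, $r1:7, $r2:5, $r3:14, $r4:65530, $r5:10, $r6:7, $r7:2}
[2] add  $r2, $r2, $r3  →  {$r0:0, $r1:7, $r2:19, $r3:14, $r4:65530, $r5:10, $r6:7, $r7:2}
[3] beq  $r0, $r2, L2  →  {$r0:0, $r1:7, $r2:19, $r3:14, $r4:65530, $r5:10, $r6:7, $r7:2}  ⟨branch fallthrough⟩
[4] nor  $r2, $r3, $r1  →  {$r0:0, $r1:7, $r2:65520, $r3:14, $r4:65530, $r5:10, $r6:7, $r7:2}
[5] slti  $r7, $r3, 4  →  {$r0:0, $r1:7, $r2:65520, $r3:14, $r4:65530, $r5:10, $r6:7, $r7:0}
[6] addi  $r3, $r3, 5  →  {$r0:0, $r1:7, $r2:65520, $r3:19, $r4:65530, $r5:10, $r6:7, $r7:0}
[7] bne  $r6, $r4, L11  →  {$r0:0, $r1:7, $r2:65520, $r3:19, $r4:65530, $r5:10, $r6:7, $r7:0}  ⟨branch taken⟩
[8] sub  $r4, $r1, $r5  →  {$r0:0, $r1:7, $r2:65520, $r3:19, $r4:65533, $r5:10, $r6:7, $r7:0}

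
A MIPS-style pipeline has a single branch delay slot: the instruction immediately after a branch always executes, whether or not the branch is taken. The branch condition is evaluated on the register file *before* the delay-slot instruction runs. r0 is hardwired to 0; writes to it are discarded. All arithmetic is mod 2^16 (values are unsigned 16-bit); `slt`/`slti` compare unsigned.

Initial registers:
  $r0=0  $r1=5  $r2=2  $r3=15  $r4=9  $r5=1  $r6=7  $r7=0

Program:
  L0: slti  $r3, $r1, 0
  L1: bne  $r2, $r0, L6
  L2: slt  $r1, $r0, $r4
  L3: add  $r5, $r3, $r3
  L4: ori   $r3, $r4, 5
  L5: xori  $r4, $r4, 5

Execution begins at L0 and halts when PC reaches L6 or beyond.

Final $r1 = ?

1

  step pc=0: slti  $r3, $r1, 0  regs=(0,5,2,0,9,1,7,0)
  step pc=1: bne  $r2, $r0, L6  cond=T  regs=(0,5,2,0,9,1,7,0)
  step pc=2: slt  $r1, $r0, $r4  regs=(0,1,2,0,9,1,7,0)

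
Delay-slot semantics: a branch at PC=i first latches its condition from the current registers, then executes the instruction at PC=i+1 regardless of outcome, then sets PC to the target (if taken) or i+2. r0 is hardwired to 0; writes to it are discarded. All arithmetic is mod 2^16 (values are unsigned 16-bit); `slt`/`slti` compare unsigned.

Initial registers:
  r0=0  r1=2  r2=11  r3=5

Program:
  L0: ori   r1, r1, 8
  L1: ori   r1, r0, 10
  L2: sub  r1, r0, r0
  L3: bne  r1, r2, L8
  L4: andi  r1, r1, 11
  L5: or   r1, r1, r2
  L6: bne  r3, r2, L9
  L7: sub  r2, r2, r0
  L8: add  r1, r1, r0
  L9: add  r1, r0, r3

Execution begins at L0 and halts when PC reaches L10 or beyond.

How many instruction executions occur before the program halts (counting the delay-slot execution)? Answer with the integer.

7

#0 ori   r1, r1, 8 ; 0/10/11/5
#1 ori   r1, r0, 10 ; 0/10/11/5
#2 sub  r1, r0, r0 ; 0/0/11/5
#3 bne  r1, r2, L8 ; 0/0/11/5 ; →target
#4 andi  r1, r1, 11 ; 0/0/11/5
#8 add  r1, r1, r0 ; 0/0/11/5
#9 add  r1, r0, r3 ; 0/5/11/5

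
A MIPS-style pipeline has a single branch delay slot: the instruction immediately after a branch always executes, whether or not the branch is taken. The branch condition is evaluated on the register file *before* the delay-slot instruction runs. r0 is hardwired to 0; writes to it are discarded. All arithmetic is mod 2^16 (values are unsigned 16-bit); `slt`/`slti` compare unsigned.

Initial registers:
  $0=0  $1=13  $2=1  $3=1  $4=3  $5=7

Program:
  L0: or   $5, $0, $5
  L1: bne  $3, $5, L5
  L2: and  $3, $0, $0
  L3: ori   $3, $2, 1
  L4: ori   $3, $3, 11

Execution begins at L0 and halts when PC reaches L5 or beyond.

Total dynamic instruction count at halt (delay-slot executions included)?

[0] or   $5, $0, $5  →  {$0:0, $1:13, $2:1, $3:1, $4:3, $5:7}
[1] bne  $3, $5, L5  →  {$0:0, $1:13, $2:1, $3:1, $4:3, $5:7}  ⟨branch taken⟩
[2] and  $3, $0, $0  →  {$0:0, $1:13, $2:1, $3:0, $4:3, $5:7}

3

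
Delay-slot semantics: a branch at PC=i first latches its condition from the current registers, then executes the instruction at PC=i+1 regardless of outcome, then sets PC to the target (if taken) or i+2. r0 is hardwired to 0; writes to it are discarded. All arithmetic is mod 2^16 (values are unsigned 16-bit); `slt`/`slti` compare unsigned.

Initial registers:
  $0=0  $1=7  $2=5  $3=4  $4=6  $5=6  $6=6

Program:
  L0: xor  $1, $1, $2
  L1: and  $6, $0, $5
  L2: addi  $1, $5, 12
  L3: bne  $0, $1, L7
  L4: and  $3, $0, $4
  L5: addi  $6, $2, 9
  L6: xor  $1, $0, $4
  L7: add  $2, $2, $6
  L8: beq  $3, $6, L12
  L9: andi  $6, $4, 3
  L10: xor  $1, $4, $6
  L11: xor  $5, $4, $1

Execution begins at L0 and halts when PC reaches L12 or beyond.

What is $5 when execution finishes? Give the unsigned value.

6

PC=0  xor  $1, $1, $2        | $0=0 $1=2 $2=5 $3=4 $4=6 $5=6 $6=6
PC=1  and  $6, $0, $5        | $0=0 $1=2 $2=5 $3=4 $4=6 $5=6 $6=0
PC=2  addi  $1, $5, 12       | $0=0 $1=18 $2=5 $3=4 $4=6 $5=6 $6=0
PC=3  bne  $0, $1, L7        | $0=0 $1=18 $2=5 $3=4 $4=6 $5=6 $6=0  [TAKEN]
PC=4  and  $3, $0, $4        | $0=0 $1=18 $2=5 $3=0 $4=6 $5=6 $6=0
PC=7  add  $2, $2, $6        | $0=0 $1=18 $2=5 $3=0 $4=6 $5=6 $6=0
PC=8  beq  $3, $6, L12       | $0=0 $1=18 $2=5 $3=0 $4=6 $5=6 $6=0  [TAKEN]
PC=9  andi  $6, $4, 3        | $0=0 $1=18 $2=5 $3=0 $4=6 $5=6 $6=2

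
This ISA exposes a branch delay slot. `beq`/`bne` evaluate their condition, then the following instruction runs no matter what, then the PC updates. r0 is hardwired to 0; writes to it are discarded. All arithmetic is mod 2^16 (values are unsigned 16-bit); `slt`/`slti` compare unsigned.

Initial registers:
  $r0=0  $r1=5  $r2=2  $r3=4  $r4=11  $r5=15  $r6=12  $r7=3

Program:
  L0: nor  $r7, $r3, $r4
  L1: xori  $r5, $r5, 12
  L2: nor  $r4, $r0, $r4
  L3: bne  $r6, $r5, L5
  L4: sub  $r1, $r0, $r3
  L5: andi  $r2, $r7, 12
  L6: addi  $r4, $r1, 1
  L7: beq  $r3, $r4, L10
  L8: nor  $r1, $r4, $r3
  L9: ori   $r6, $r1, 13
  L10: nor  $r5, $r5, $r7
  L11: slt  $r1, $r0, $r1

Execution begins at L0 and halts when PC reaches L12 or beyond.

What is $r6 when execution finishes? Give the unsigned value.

[0] nor  $r7, $r3, $r4  →  {$r0:0, $r1:5, $r2:2, $r3:4, $r4:11, $r5:15, $r6:12, $r7:65520}
[1] xori  $r5, $r5, 12  →  {$r0:0, $r1:5, $r2:2, $r3:4, $r4:11, $r5:3, $r6:12, $r7:65520}
[2] nor  $r4, $r0, $r4  →  {$r0:0, $r1:5, $r2:2, $r3:4, $r4:65524, $r5:3, $r6:12, $r7:65520}
[3] bne  $r6, $r5, L5  →  {$r0:0, $r1:5, $r2:2, $r3:4, $r4:65524, $r5:3, $r6:12, $r7:65520}  ⟨branch taken⟩
[4] sub  $r1, $r0, $r3  →  {$r0:0, $r1:65532, $r2:2, $r3:4, $r4:65524, $r5:3, $r6:12, $r7:65520}
[5] andi  $r2, $r7, 12  →  {$r0:0, $r1:65532, $r2:0, $r3:4, $r4:65524, $r5:3, $r6:12, $r7:65520}
[6] addi  $r4, $r1, 1  →  {$r0:0, $r1:65532, $r2:0, $r3:4, $r4:65533, $r5:3, $r6:12, $r7:65520}
[7] beq  $r3, $r4, L10  →  {$r0:0, $r1:65532, $r2:0, $r3:4, $r4:65533, $r5:3, $r6:12, $r7:65520}  ⟨branch fallthrough⟩
[8] nor  $r1, $r4, $r3  →  {$r0:0, $r1:2, $r2:0, $r3:4, $r4:65533, $r5:3, $r6:12, $r7:65520}
[9] ori   $r6, $r1, 13  →  {$r0:0, $r1:2, $r2:0, $r3:4, $r4:65533, $r5:3, $r6:15, $r7:65520}
[10] nor  $r5, $r5, $r7  →  {$r0:0, $r1:2, $r2:0, $r3:4, $r4:65533, $r5:12, $r6:15, $r7:65520}
[11] slt  $r1, $r0, $r1  →  {$r0:0, $r1:1, $r2:0, $r3:4, $r4:65533, $r5:12, $r6:15, $r7:65520}

15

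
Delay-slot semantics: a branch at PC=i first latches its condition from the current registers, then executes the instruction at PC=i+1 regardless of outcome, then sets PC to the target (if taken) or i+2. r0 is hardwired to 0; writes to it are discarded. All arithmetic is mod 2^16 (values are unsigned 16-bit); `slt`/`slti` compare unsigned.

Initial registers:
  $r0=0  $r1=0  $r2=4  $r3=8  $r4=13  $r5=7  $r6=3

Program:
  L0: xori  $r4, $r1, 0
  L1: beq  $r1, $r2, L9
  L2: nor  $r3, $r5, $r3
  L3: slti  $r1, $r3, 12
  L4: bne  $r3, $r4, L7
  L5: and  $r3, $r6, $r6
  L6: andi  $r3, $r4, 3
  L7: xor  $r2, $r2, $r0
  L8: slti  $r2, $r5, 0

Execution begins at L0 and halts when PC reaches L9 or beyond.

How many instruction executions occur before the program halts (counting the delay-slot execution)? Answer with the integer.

  step pc=0: xori  $r4, $r1, 0  regs=(0,0,4,8,0,7,3)
  step pc=1: beq  $r1, $r2, L9  cond=F  regs=(0,0,4,8,0,7,3)
  step pc=2: nor  $r3, $r5, $r3  regs=(0,0,4,65520,0,7,3)
  step pc=3: slti  $r1, $r3, 12  regs=(0,0,4,65520,0,7,3)
  step pc=4: bne  $r3, $r4, L7  cond=T  regs=(0,0,4,65520,0,7,3)
  step pc=5: and  $r3, $r6, $r6  regs=(0,0,4,3,0,7,3)
  step pc=7: xor  $r2, $r2, $r0  regs=(0,0,4,3,0,7,3)
  step pc=8: slti  $r2, $r5, 0  regs=(0,0,0,3,0,7,3)

8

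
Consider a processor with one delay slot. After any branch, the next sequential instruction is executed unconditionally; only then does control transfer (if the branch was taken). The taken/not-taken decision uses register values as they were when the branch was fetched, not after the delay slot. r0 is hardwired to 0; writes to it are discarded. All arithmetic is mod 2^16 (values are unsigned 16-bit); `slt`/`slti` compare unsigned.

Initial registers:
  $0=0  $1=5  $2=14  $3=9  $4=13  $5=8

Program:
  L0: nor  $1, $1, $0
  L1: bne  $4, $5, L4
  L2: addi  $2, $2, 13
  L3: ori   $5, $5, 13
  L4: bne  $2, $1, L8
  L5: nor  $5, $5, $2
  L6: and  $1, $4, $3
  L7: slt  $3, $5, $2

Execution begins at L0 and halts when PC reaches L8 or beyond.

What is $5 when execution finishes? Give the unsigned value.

PC=0  nor  $1, $1, $0        | $0=0 $1=65530 $2=14 $3=9 $4=13 $5=8
PC=1  bne  $4, $5, L4        | $0=0 $1=65530 $2=14 $3=9 $4=13 $5=8  [TAKEN]
PC=2  addi  $2, $2, 13       | $0=0 $1=65530 $2=27 $3=9 $4=13 $5=8
PC=4  bne  $2, $1, L8        | $0=0 $1=65530 $2=27 $3=9 $4=13 $5=8  [TAKEN]
PC=5  nor  $5, $5, $2        | $0=0 $1=65530 $2=27 $3=9 $4=13 $5=65508

65508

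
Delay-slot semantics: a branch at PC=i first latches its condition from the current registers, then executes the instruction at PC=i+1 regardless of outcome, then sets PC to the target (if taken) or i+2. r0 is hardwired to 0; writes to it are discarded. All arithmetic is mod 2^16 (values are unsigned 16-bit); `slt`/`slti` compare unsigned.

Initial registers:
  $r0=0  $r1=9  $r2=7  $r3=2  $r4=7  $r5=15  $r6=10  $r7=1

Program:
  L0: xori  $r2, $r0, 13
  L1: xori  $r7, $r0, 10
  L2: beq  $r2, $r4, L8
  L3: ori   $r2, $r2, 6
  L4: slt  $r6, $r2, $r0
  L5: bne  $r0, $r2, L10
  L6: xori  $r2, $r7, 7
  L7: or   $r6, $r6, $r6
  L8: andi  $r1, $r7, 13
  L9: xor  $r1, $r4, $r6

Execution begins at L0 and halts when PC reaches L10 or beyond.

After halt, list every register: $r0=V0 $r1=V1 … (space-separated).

  step pc=0: xori  $r2, $r0, 13  regs=(0,9,13,2,7,15,10,1)
  step pc=1: xori  $r7, $r0, 10  regs=(0,9,13,2,7,15,10,10)
  step pc=2: beq  $r2, $r4, L8  cond=F  regs=(0,9,13,2,7,15,10,10)
  step pc=3: ori   $r2, $r2, 6  regs=(0,9,15,2,7,15,10,10)
  step pc=4: slt  $r6, $r2, $r0  regs=(0,9,15,2,7,15,0,10)
  step pc=5: bne  $r0, $r2, L10  cond=T  regs=(0,9,15,2,7,15,0,10)
  step pc=6: xori  $r2, $r7, 7  regs=(0,9,13,2,7,15,0,10)

$r0=0 $r1=9 $r2=13 $r3=2 $r4=7 $r5=15 $r6=0 $r7=10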